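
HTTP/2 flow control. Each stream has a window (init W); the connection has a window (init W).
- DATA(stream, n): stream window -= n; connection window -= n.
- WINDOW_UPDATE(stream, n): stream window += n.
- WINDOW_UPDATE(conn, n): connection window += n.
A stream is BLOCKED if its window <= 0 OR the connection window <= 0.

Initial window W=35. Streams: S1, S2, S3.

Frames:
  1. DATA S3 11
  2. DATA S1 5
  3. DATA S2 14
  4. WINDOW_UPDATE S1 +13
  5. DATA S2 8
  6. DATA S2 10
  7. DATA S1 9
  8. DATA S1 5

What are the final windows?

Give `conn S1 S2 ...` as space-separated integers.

Op 1: conn=24 S1=35 S2=35 S3=24 blocked=[]
Op 2: conn=19 S1=30 S2=35 S3=24 blocked=[]
Op 3: conn=5 S1=30 S2=21 S3=24 blocked=[]
Op 4: conn=5 S1=43 S2=21 S3=24 blocked=[]
Op 5: conn=-3 S1=43 S2=13 S3=24 blocked=[1, 2, 3]
Op 6: conn=-13 S1=43 S2=3 S3=24 blocked=[1, 2, 3]
Op 7: conn=-22 S1=34 S2=3 S3=24 blocked=[1, 2, 3]
Op 8: conn=-27 S1=29 S2=3 S3=24 blocked=[1, 2, 3]

Answer: -27 29 3 24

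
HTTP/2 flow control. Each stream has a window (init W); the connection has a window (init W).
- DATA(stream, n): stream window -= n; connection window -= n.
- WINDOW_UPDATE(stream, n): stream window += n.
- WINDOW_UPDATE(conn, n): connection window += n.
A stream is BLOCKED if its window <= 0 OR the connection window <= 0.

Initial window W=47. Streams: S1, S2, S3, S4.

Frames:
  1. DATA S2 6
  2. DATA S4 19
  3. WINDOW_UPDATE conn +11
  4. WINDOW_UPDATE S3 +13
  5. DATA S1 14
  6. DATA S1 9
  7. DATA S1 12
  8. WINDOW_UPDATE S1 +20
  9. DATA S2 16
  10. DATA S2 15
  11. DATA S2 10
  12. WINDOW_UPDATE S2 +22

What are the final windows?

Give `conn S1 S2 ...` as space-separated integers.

Answer: -43 32 22 60 28

Derivation:
Op 1: conn=41 S1=47 S2=41 S3=47 S4=47 blocked=[]
Op 2: conn=22 S1=47 S2=41 S3=47 S4=28 blocked=[]
Op 3: conn=33 S1=47 S2=41 S3=47 S4=28 blocked=[]
Op 4: conn=33 S1=47 S2=41 S3=60 S4=28 blocked=[]
Op 5: conn=19 S1=33 S2=41 S3=60 S4=28 blocked=[]
Op 6: conn=10 S1=24 S2=41 S3=60 S4=28 blocked=[]
Op 7: conn=-2 S1=12 S2=41 S3=60 S4=28 blocked=[1, 2, 3, 4]
Op 8: conn=-2 S1=32 S2=41 S3=60 S4=28 blocked=[1, 2, 3, 4]
Op 9: conn=-18 S1=32 S2=25 S3=60 S4=28 blocked=[1, 2, 3, 4]
Op 10: conn=-33 S1=32 S2=10 S3=60 S4=28 blocked=[1, 2, 3, 4]
Op 11: conn=-43 S1=32 S2=0 S3=60 S4=28 blocked=[1, 2, 3, 4]
Op 12: conn=-43 S1=32 S2=22 S3=60 S4=28 blocked=[1, 2, 3, 4]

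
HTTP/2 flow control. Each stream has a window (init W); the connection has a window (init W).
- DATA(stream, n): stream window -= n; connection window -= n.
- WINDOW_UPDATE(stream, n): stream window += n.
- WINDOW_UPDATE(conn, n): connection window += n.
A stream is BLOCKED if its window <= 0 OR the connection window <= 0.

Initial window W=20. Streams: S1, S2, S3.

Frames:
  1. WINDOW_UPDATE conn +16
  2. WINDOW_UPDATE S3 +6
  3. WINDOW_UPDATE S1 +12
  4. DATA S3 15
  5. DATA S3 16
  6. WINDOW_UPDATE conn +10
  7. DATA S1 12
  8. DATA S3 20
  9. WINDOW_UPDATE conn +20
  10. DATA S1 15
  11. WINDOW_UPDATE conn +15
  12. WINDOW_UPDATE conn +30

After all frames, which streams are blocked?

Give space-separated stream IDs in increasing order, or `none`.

Op 1: conn=36 S1=20 S2=20 S3=20 blocked=[]
Op 2: conn=36 S1=20 S2=20 S3=26 blocked=[]
Op 3: conn=36 S1=32 S2=20 S3=26 blocked=[]
Op 4: conn=21 S1=32 S2=20 S3=11 blocked=[]
Op 5: conn=5 S1=32 S2=20 S3=-5 blocked=[3]
Op 6: conn=15 S1=32 S2=20 S3=-5 blocked=[3]
Op 7: conn=3 S1=20 S2=20 S3=-5 blocked=[3]
Op 8: conn=-17 S1=20 S2=20 S3=-25 blocked=[1, 2, 3]
Op 9: conn=3 S1=20 S2=20 S3=-25 blocked=[3]
Op 10: conn=-12 S1=5 S2=20 S3=-25 blocked=[1, 2, 3]
Op 11: conn=3 S1=5 S2=20 S3=-25 blocked=[3]
Op 12: conn=33 S1=5 S2=20 S3=-25 blocked=[3]

Answer: S3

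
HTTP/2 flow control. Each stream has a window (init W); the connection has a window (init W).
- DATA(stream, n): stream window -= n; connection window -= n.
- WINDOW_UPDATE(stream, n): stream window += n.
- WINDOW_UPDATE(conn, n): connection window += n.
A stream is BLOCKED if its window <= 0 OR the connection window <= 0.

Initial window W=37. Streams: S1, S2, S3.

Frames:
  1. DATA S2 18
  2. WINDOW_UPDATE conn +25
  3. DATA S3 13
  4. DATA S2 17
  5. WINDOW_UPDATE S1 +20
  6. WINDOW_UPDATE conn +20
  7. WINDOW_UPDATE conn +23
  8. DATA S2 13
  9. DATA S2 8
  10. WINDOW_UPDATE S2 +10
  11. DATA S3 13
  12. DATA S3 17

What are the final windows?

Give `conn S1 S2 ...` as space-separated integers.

Answer: 6 57 -9 -6

Derivation:
Op 1: conn=19 S1=37 S2=19 S3=37 blocked=[]
Op 2: conn=44 S1=37 S2=19 S3=37 blocked=[]
Op 3: conn=31 S1=37 S2=19 S3=24 blocked=[]
Op 4: conn=14 S1=37 S2=2 S3=24 blocked=[]
Op 5: conn=14 S1=57 S2=2 S3=24 blocked=[]
Op 6: conn=34 S1=57 S2=2 S3=24 blocked=[]
Op 7: conn=57 S1=57 S2=2 S3=24 blocked=[]
Op 8: conn=44 S1=57 S2=-11 S3=24 blocked=[2]
Op 9: conn=36 S1=57 S2=-19 S3=24 blocked=[2]
Op 10: conn=36 S1=57 S2=-9 S3=24 blocked=[2]
Op 11: conn=23 S1=57 S2=-9 S3=11 blocked=[2]
Op 12: conn=6 S1=57 S2=-9 S3=-6 blocked=[2, 3]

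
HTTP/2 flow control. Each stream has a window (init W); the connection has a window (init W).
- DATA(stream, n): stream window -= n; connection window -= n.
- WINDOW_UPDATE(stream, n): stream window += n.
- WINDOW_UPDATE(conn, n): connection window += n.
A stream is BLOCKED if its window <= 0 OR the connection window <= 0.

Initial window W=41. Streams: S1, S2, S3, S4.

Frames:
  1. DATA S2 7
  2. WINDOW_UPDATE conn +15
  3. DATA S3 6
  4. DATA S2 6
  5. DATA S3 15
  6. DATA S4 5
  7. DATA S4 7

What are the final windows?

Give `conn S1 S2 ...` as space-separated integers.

Answer: 10 41 28 20 29

Derivation:
Op 1: conn=34 S1=41 S2=34 S3=41 S4=41 blocked=[]
Op 2: conn=49 S1=41 S2=34 S3=41 S4=41 blocked=[]
Op 3: conn=43 S1=41 S2=34 S3=35 S4=41 blocked=[]
Op 4: conn=37 S1=41 S2=28 S3=35 S4=41 blocked=[]
Op 5: conn=22 S1=41 S2=28 S3=20 S4=41 blocked=[]
Op 6: conn=17 S1=41 S2=28 S3=20 S4=36 blocked=[]
Op 7: conn=10 S1=41 S2=28 S3=20 S4=29 blocked=[]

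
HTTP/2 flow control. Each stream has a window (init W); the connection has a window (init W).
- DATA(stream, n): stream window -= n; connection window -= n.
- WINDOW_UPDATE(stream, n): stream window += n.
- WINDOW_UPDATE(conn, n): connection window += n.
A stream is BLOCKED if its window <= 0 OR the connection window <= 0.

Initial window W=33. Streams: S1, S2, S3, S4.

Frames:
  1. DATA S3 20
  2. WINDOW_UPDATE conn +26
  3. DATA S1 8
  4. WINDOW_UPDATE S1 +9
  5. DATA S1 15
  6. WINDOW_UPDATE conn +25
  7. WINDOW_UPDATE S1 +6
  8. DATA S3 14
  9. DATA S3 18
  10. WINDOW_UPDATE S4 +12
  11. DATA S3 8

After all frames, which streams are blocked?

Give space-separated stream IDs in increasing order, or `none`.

Answer: S3

Derivation:
Op 1: conn=13 S1=33 S2=33 S3=13 S4=33 blocked=[]
Op 2: conn=39 S1=33 S2=33 S3=13 S4=33 blocked=[]
Op 3: conn=31 S1=25 S2=33 S3=13 S4=33 blocked=[]
Op 4: conn=31 S1=34 S2=33 S3=13 S4=33 blocked=[]
Op 5: conn=16 S1=19 S2=33 S3=13 S4=33 blocked=[]
Op 6: conn=41 S1=19 S2=33 S3=13 S4=33 blocked=[]
Op 7: conn=41 S1=25 S2=33 S3=13 S4=33 blocked=[]
Op 8: conn=27 S1=25 S2=33 S3=-1 S4=33 blocked=[3]
Op 9: conn=9 S1=25 S2=33 S3=-19 S4=33 blocked=[3]
Op 10: conn=9 S1=25 S2=33 S3=-19 S4=45 blocked=[3]
Op 11: conn=1 S1=25 S2=33 S3=-27 S4=45 blocked=[3]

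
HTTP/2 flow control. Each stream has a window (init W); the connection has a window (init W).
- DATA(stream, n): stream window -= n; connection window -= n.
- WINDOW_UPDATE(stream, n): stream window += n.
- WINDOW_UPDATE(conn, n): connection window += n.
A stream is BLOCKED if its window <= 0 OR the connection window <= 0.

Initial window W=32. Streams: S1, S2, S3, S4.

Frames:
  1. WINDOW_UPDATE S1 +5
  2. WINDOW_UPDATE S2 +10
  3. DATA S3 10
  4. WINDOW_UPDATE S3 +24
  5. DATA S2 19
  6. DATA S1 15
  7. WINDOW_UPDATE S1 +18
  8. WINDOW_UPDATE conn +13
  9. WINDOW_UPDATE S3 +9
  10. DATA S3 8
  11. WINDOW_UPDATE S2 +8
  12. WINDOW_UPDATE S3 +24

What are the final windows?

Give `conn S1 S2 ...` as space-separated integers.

Answer: -7 40 31 71 32

Derivation:
Op 1: conn=32 S1=37 S2=32 S3=32 S4=32 blocked=[]
Op 2: conn=32 S1=37 S2=42 S3=32 S4=32 blocked=[]
Op 3: conn=22 S1=37 S2=42 S3=22 S4=32 blocked=[]
Op 4: conn=22 S1=37 S2=42 S3=46 S4=32 blocked=[]
Op 5: conn=3 S1=37 S2=23 S3=46 S4=32 blocked=[]
Op 6: conn=-12 S1=22 S2=23 S3=46 S4=32 blocked=[1, 2, 3, 4]
Op 7: conn=-12 S1=40 S2=23 S3=46 S4=32 blocked=[1, 2, 3, 4]
Op 8: conn=1 S1=40 S2=23 S3=46 S4=32 blocked=[]
Op 9: conn=1 S1=40 S2=23 S3=55 S4=32 blocked=[]
Op 10: conn=-7 S1=40 S2=23 S3=47 S4=32 blocked=[1, 2, 3, 4]
Op 11: conn=-7 S1=40 S2=31 S3=47 S4=32 blocked=[1, 2, 3, 4]
Op 12: conn=-7 S1=40 S2=31 S3=71 S4=32 blocked=[1, 2, 3, 4]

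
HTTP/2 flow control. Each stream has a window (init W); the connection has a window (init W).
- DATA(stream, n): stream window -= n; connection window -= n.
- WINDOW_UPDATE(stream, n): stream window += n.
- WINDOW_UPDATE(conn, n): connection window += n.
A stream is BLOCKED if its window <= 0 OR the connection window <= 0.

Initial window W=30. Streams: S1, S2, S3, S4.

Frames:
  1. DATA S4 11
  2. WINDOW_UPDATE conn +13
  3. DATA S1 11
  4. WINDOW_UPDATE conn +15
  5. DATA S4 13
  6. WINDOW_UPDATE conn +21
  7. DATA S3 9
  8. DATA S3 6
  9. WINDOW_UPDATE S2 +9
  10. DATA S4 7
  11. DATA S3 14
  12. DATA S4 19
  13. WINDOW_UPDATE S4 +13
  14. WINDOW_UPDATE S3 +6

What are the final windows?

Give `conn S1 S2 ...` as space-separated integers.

Op 1: conn=19 S1=30 S2=30 S3=30 S4=19 blocked=[]
Op 2: conn=32 S1=30 S2=30 S3=30 S4=19 blocked=[]
Op 3: conn=21 S1=19 S2=30 S3=30 S4=19 blocked=[]
Op 4: conn=36 S1=19 S2=30 S3=30 S4=19 blocked=[]
Op 5: conn=23 S1=19 S2=30 S3=30 S4=6 blocked=[]
Op 6: conn=44 S1=19 S2=30 S3=30 S4=6 blocked=[]
Op 7: conn=35 S1=19 S2=30 S3=21 S4=6 blocked=[]
Op 8: conn=29 S1=19 S2=30 S3=15 S4=6 blocked=[]
Op 9: conn=29 S1=19 S2=39 S3=15 S4=6 blocked=[]
Op 10: conn=22 S1=19 S2=39 S3=15 S4=-1 blocked=[4]
Op 11: conn=8 S1=19 S2=39 S3=1 S4=-1 blocked=[4]
Op 12: conn=-11 S1=19 S2=39 S3=1 S4=-20 blocked=[1, 2, 3, 4]
Op 13: conn=-11 S1=19 S2=39 S3=1 S4=-7 blocked=[1, 2, 3, 4]
Op 14: conn=-11 S1=19 S2=39 S3=7 S4=-7 blocked=[1, 2, 3, 4]

Answer: -11 19 39 7 -7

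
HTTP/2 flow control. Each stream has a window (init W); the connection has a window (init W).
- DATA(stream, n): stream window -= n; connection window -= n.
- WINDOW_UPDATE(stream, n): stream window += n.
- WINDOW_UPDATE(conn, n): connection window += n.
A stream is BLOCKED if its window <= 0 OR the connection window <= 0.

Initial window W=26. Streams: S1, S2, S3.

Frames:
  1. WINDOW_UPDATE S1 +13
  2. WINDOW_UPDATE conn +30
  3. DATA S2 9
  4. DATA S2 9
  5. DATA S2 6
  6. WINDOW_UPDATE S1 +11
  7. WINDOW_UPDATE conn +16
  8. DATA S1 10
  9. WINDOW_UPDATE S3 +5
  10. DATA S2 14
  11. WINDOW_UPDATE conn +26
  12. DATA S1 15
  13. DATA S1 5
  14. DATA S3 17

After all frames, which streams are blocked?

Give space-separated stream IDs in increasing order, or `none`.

Answer: S2

Derivation:
Op 1: conn=26 S1=39 S2=26 S3=26 blocked=[]
Op 2: conn=56 S1=39 S2=26 S3=26 blocked=[]
Op 3: conn=47 S1=39 S2=17 S3=26 blocked=[]
Op 4: conn=38 S1=39 S2=8 S3=26 blocked=[]
Op 5: conn=32 S1=39 S2=2 S3=26 blocked=[]
Op 6: conn=32 S1=50 S2=2 S3=26 blocked=[]
Op 7: conn=48 S1=50 S2=2 S3=26 blocked=[]
Op 8: conn=38 S1=40 S2=2 S3=26 blocked=[]
Op 9: conn=38 S1=40 S2=2 S3=31 blocked=[]
Op 10: conn=24 S1=40 S2=-12 S3=31 blocked=[2]
Op 11: conn=50 S1=40 S2=-12 S3=31 blocked=[2]
Op 12: conn=35 S1=25 S2=-12 S3=31 blocked=[2]
Op 13: conn=30 S1=20 S2=-12 S3=31 blocked=[2]
Op 14: conn=13 S1=20 S2=-12 S3=14 blocked=[2]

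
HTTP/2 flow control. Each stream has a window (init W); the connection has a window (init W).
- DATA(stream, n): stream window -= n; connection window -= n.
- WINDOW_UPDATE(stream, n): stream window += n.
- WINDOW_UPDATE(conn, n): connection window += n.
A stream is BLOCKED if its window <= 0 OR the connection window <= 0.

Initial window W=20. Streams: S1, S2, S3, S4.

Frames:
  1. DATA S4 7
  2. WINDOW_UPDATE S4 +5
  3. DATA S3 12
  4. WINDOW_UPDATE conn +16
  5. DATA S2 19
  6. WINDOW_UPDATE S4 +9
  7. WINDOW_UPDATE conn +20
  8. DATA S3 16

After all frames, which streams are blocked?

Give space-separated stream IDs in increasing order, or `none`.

Op 1: conn=13 S1=20 S2=20 S3=20 S4=13 blocked=[]
Op 2: conn=13 S1=20 S2=20 S3=20 S4=18 blocked=[]
Op 3: conn=1 S1=20 S2=20 S3=8 S4=18 blocked=[]
Op 4: conn=17 S1=20 S2=20 S3=8 S4=18 blocked=[]
Op 5: conn=-2 S1=20 S2=1 S3=8 S4=18 blocked=[1, 2, 3, 4]
Op 6: conn=-2 S1=20 S2=1 S3=8 S4=27 blocked=[1, 2, 3, 4]
Op 7: conn=18 S1=20 S2=1 S3=8 S4=27 blocked=[]
Op 8: conn=2 S1=20 S2=1 S3=-8 S4=27 blocked=[3]

Answer: S3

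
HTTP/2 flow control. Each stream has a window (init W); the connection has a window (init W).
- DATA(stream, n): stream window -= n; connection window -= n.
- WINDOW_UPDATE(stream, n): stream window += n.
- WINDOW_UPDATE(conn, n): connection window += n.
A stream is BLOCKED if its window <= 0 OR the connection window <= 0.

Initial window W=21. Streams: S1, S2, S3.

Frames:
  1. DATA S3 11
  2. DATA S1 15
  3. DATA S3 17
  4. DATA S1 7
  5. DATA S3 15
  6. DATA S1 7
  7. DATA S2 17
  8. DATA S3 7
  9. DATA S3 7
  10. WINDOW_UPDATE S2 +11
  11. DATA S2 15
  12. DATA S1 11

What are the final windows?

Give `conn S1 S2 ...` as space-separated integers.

Answer: -108 -19 0 -36

Derivation:
Op 1: conn=10 S1=21 S2=21 S3=10 blocked=[]
Op 2: conn=-5 S1=6 S2=21 S3=10 blocked=[1, 2, 3]
Op 3: conn=-22 S1=6 S2=21 S3=-7 blocked=[1, 2, 3]
Op 4: conn=-29 S1=-1 S2=21 S3=-7 blocked=[1, 2, 3]
Op 5: conn=-44 S1=-1 S2=21 S3=-22 blocked=[1, 2, 3]
Op 6: conn=-51 S1=-8 S2=21 S3=-22 blocked=[1, 2, 3]
Op 7: conn=-68 S1=-8 S2=4 S3=-22 blocked=[1, 2, 3]
Op 8: conn=-75 S1=-8 S2=4 S3=-29 blocked=[1, 2, 3]
Op 9: conn=-82 S1=-8 S2=4 S3=-36 blocked=[1, 2, 3]
Op 10: conn=-82 S1=-8 S2=15 S3=-36 blocked=[1, 2, 3]
Op 11: conn=-97 S1=-8 S2=0 S3=-36 blocked=[1, 2, 3]
Op 12: conn=-108 S1=-19 S2=0 S3=-36 blocked=[1, 2, 3]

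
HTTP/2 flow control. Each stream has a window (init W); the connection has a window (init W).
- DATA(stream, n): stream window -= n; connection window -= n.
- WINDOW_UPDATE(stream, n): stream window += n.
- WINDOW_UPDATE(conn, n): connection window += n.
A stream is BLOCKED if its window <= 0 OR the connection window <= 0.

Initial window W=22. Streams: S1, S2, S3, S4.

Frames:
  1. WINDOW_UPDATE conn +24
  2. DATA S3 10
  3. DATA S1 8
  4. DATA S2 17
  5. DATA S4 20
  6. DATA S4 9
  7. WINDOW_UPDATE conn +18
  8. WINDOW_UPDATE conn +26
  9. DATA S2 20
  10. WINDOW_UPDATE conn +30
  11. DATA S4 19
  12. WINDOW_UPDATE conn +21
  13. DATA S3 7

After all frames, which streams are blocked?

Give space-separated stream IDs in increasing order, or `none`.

Answer: S2 S4

Derivation:
Op 1: conn=46 S1=22 S2=22 S3=22 S4=22 blocked=[]
Op 2: conn=36 S1=22 S2=22 S3=12 S4=22 blocked=[]
Op 3: conn=28 S1=14 S2=22 S3=12 S4=22 blocked=[]
Op 4: conn=11 S1=14 S2=5 S3=12 S4=22 blocked=[]
Op 5: conn=-9 S1=14 S2=5 S3=12 S4=2 blocked=[1, 2, 3, 4]
Op 6: conn=-18 S1=14 S2=5 S3=12 S4=-7 blocked=[1, 2, 3, 4]
Op 7: conn=0 S1=14 S2=5 S3=12 S4=-7 blocked=[1, 2, 3, 4]
Op 8: conn=26 S1=14 S2=5 S3=12 S4=-7 blocked=[4]
Op 9: conn=6 S1=14 S2=-15 S3=12 S4=-7 blocked=[2, 4]
Op 10: conn=36 S1=14 S2=-15 S3=12 S4=-7 blocked=[2, 4]
Op 11: conn=17 S1=14 S2=-15 S3=12 S4=-26 blocked=[2, 4]
Op 12: conn=38 S1=14 S2=-15 S3=12 S4=-26 blocked=[2, 4]
Op 13: conn=31 S1=14 S2=-15 S3=5 S4=-26 blocked=[2, 4]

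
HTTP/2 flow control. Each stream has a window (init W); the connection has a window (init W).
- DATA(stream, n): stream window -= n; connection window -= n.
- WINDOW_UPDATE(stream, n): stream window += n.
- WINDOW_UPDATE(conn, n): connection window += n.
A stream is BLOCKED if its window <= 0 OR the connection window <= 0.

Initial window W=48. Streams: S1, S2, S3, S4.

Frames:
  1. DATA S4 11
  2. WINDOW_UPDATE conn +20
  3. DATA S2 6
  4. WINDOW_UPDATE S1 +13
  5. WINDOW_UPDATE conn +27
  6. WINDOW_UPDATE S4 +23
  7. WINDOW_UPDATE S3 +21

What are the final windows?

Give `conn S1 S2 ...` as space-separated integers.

Answer: 78 61 42 69 60

Derivation:
Op 1: conn=37 S1=48 S2=48 S3=48 S4=37 blocked=[]
Op 2: conn=57 S1=48 S2=48 S3=48 S4=37 blocked=[]
Op 3: conn=51 S1=48 S2=42 S3=48 S4=37 blocked=[]
Op 4: conn=51 S1=61 S2=42 S3=48 S4=37 blocked=[]
Op 5: conn=78 S1=61 S2=42 S3=48 S4=37 blocked=[]
Op 6: conn=78 S1=61 S2=42 S3=48 S4=60 blocked=[]
Op 7: conn=78 S1=61 S2=42 S3=69 S4=60 blocked=[]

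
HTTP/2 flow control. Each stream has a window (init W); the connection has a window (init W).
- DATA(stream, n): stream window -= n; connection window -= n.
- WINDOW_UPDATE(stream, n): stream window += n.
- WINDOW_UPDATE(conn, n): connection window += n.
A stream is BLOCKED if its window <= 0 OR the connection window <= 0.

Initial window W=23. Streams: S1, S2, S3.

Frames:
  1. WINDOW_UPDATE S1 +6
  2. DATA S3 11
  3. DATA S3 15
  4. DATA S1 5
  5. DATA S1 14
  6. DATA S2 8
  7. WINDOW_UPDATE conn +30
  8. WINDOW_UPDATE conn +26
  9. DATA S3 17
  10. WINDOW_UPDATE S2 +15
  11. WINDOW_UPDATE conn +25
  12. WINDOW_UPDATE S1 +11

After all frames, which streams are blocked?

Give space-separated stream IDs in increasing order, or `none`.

Op 1: conn=23 S1=29 S2=23 S3=23 blocked=[]
Op 2: conn=12 S1=29 S2=23 S3=12 blocked=[]
Op 3: conn=-3 S1=29 S2=23 S3=-3 blocked=[1, 2, 3]
Op 4: conn=-8 S1=24 S2=23 S3=-3 blocked=[1, 2, 3]
Op 5: conn=-22 S1=10 S2=23 S3=-3 blocked=[1, 2, 3]
Op 6: conn=-30 S1=10 S2=15 S3=-3 blocked=[1, 2, 3]
Op 7: conn=0 S1=10 S2=15 S3=-3 blocked=[1, 2, 3]
Op 8: conn=26 S1=10 S2=15 S3=-3 blocked=[3]
Op 9: conn=9 S1=10 S2=15 S3=-20 blocked=[3]
Op 10: conn=9 S1=10 S2=30 S3=-20 blocked=[3]
Op 11: conn=34 S1=10 S2=30 S3=-20 blocked=[3]
Op 12: conn=34 S1=21 S2=30 S3=-20 blocked=[3]

Answer: S3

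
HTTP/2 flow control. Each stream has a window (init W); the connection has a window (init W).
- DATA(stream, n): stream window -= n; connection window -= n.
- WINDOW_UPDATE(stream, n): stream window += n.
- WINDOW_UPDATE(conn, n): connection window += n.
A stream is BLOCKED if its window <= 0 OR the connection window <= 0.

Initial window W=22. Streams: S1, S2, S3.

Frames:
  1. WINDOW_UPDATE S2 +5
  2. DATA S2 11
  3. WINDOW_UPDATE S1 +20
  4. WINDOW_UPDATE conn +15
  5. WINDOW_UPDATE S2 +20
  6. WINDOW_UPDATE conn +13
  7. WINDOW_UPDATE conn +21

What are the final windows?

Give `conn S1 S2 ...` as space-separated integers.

Answer: 60 42 36 22

Derivation:
Op 1: conn=22 S1=22 S2=27 S3=22 blocked=[]
Op 2: conn=11 S1=22 S2=16 S3=22 blocked=[]
Op 3: conn=11 S1=42 S2=16 S3=22 blocked=[]
Op 4: conn=26 S1=42 S2=16 S3=22 blocked=[]
Op 5: conn=26 S1=42 S2=36 S3=22 blocked=[]
Op 6: conn=39 S1=42 S2=36 S3=22 blocked=[]
Op 7: conn=60 S1=42 S2=36 S3=22 blocked=[]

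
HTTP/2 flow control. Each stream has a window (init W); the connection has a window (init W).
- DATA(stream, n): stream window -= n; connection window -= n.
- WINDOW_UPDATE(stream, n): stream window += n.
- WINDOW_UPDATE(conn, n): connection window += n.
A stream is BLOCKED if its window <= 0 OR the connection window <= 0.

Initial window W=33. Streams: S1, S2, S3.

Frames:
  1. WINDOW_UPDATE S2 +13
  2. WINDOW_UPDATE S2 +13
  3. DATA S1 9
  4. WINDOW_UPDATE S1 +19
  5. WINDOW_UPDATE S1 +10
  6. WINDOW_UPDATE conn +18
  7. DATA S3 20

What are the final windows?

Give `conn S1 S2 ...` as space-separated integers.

Op 1: conn=33 S1=33 S2=46 S3=33 blocked=[]
Op 2: conn=33 S1=33 S2=59 S3=33 blocked=[]
Op 3: conn=24 S1=24 S2=59 S3=33 blocked=[]
Op 4: conn=24 S1=43 S2=59 S3=33 blocked=[]
Op 5: conn=24 S1=53 S2=59 S3=33 blocked=[]
Op 6: conn=42 S1=53 S2=59 S3=33 blocked=[]
Op 7: conn=22 S1=53 S2=59 S3=13 blocked=[]

Answer: 22 53 59 13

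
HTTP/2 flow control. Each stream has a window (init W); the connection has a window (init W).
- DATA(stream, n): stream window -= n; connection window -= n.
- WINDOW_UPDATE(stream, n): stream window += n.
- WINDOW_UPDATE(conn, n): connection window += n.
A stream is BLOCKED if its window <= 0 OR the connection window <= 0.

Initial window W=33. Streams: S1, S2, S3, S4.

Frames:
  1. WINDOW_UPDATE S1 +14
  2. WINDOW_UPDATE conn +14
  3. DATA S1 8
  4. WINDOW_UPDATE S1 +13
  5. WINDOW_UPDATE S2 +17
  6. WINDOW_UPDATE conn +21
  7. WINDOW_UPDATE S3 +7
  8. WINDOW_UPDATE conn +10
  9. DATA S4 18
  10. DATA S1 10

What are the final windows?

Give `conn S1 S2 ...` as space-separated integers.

Answer: 42 42 50 40 15

Derivation:
Op 1: conn=33 S1=47 S2=33 S3=33 S4=33 blocked=[]
Op 2: conn=47 S1=47 S2=33 S3=33 S4=33 blocked=[]
Op 3: conn=39 S1=39 S2=33 S3=33 S4=33 blocked=[]
Op 4: conn=39 S1=52 S2=33 S3=33 S4=33 blocked=[]
Op 5: conn=39 S1=52 S2=50 S3=33 S4=33 blocked=[]
Op 6: conn=60 S1=52 S2=50 S3=33 S4=33 blocked=[]
Op 7: conn=60 S1=52 S2=50 S3=40 S4=33 blocked=[]
Op 8: conn=70 S1=52 S2=50 S3=40 S4=33 blocked=[]
Op 9: conn=52 S1=52 S2=50 S3=40 S4=15 blocked=[]
Op 10: conn=42 S1=42 S2=50 S3=40 S4=15 blocked=[]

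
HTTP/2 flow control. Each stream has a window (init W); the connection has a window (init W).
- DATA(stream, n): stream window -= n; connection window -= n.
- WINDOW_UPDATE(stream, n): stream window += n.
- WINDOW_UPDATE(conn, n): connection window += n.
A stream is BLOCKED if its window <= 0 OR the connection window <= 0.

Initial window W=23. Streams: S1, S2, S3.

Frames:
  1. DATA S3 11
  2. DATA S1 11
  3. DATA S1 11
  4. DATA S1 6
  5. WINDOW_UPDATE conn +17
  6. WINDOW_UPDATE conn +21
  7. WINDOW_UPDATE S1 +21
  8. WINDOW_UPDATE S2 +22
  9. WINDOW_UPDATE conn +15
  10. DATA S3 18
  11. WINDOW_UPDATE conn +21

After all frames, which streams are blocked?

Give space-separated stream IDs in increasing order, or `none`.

Answer: S3

Derivation:
Op 1: conn=12 S1=23 S2=23 S3=12 blocked=[]
Op 2: conn=1 S1=12 S2=23 S3=12 blocked=[]
Op 3: conn=-10 S1=1 S2=23 S3=12 blocked=[1, 2, 3]
Op 4: conn=-16 S1=-5 S2=23 S3=12 blocked=[1, 2, 3]
Op 5: conn=1 S1=-5 S2=23 S3=12 blocked=[1]
Op 6: conn=22 S1=-5 S2=23 S3=12 blocked=[1]
Op 7: conn=22 S1=16 S2=23 S3=12 blocked=[]
Op 8: conn=22 S1=16 S2=45 S3=12 blocked=[]
Op 9: conn=37 S1=16 S2=45 S3=12 blocked=[]
Op 10: conn=19 S1=16 S2=45 S3=-6 blocked=[3]
Op 11: conn=40 S1=16 S2=45 S3=-6 blocked=[3]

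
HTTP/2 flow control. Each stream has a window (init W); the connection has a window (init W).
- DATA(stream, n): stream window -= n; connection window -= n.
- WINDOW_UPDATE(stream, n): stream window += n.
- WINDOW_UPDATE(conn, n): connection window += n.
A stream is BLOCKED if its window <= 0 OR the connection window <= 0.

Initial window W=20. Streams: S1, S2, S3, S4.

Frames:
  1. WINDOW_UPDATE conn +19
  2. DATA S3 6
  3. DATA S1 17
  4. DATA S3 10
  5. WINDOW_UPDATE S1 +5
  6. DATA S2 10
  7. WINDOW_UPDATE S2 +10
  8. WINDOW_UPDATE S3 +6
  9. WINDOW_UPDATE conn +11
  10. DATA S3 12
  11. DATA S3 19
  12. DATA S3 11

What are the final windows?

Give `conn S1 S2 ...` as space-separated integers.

Answer: -35 8 20 -32 20

Derivation:
Op 1: conn=39 S1=20 S2=20 S3=20 S4=20 blocked=[]
Op 2: conn=33 S1=20 S2=20 S3=14 S4=20 blocked=[]
Op 3: conn=16 S1=3 S2=20 S3=14 S4=20 blocked=[]
Op 4: conn=6 S1=3 S2=20 S3=4 S4=20 blocked=[]
Op 5: conn=6 S1=8 S2=20 S3=4 S4=20 blocked=[]
Op 6: conn=-4 S1=8 S2=10 S3=4 S4=20 blocked=[1, 2, 3, 4]
Op 7: conn=-4 S1=8 S2=20 S3=4 S4=20 blocked=[1, 2, 3, 4]
Op 8: conn=-4 S1=8 S2=20 S3=10 S4=20 blocked=[1, 2, 3, 4]
Op 9: conn=7 S1=8 S2=20 S3=10 S4=20 blocked=[]
Op 10: conn=-5 S1=8 S2=20 S3=-2 S4=20 blocked=[1, 2, 3, 4]
Op 11: conn=-24 S1=8 S2=20 S3=-21 S4=20 blocked=[1, 2, 3, 4]
Op 12: conn=-35 S1=8 S2=20 S3=-32 S4=20 blocked=[1, 2, 3, 4]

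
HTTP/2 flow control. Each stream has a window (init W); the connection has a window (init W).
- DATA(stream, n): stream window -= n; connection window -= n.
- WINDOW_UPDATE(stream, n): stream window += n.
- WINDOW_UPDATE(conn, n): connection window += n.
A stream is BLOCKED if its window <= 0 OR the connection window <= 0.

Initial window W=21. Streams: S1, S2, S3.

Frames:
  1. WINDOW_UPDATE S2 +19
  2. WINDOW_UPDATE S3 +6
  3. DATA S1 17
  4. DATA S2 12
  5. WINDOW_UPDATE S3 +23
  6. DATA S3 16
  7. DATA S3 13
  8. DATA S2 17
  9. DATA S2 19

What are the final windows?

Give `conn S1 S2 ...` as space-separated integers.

Op 1: conn=21 S1=21 S2=40 S3=21 blocked=[]
Op 2: conn=21 S1=21 S2=40 S3=27 blocked=[]
Op 3: conn=4 S1=4 S2=40 S3=27 blocked=[]
Op 4: conn=-8 S1=4 S2=28 S3=27 blocked=[1, 2, 3]
Op 5: conn=-8 S1=4 S2=28 S3=50 blocked=[1, 2, 3]
Op 6: conn=-24 S1=4 S2=28 S3=34 blocked=[1, 2, 3]
Op 7: conn=-37 S1=4 S2=28 S3=21 blocked=[1, 2, 3]
Op 8: conn=-54 S1=4 S2=11 S3=21 blocked=[1, 2, 3]
Op 9: conn=-73 S1=4 S2=-8 S3=21 blocked=[1, 2, 3]

Answer: -73 4 -8 21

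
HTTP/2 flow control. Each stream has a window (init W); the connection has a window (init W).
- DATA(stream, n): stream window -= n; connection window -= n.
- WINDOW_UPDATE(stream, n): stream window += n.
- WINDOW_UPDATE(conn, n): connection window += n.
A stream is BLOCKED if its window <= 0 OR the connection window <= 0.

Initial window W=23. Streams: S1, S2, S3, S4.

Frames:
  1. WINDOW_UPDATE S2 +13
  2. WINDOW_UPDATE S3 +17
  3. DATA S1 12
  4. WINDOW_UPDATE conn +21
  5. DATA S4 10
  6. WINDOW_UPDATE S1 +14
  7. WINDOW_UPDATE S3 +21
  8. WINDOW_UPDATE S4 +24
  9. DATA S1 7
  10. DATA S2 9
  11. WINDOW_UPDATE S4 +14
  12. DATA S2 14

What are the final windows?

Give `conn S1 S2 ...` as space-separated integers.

Answer: -8 18 13 61 51

Derivation:
Op 1: conn=23 S1=23 S2=36 S3=23 S4=23 blocked=[]
Op 2: conn=23 S1=23 S2=36 S3=40 S4=23 blocked=[]
Op 3: conn=11 S1=11 S2=36 S3=40 S4=23 blocked=[]
Op 4: conn=32 S1=11 S2=36 S3=40 S4=23 blocked=[]
Op 5: conn=22 S1=11 S2=36 S3=40 S4=13 blocked=[]
Op 6: conn=22 S1=25 S2=36 S3=40 S4=13 blocked=[]
Op 7: conn=22 S1=25 S2=36 S3=61 S4=13 blocked=[]
Op 8: conn=22 S1=25 S2=36 S3=61 S4=37 blocked=[]
Op 9: conn=15 S1=18 S2=36 S3=61 S4=37 blocked=[]
Op 10: conn=6 S1=18 S2=27 S3=61 S4=37 blocked=[]
Op 11: conn=6 S1=18 S2=27 S3=61 S4=51 blocked=[]
Op 12: conn=-8 S1=18 S2=13 S3=61 S4=51 blocked=[1, 2, 3, 4]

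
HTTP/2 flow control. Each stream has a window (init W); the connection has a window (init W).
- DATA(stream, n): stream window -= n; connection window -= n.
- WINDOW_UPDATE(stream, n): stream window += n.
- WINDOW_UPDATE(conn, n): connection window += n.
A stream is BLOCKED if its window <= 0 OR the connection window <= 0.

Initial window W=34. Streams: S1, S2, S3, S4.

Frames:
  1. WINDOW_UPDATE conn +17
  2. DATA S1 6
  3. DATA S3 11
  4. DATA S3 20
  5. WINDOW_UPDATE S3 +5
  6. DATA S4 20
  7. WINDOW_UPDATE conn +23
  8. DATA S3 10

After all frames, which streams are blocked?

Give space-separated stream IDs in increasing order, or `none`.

Op 1: conn=51 S1=34 S2=34 S3=34 S4=34 blocked=[]
Op 2: conn=45 S1=28 S2=34 S3=34 S4=34 blocked=[]
Op 3: conn=34 S1=28 S2=34 S3=23 S4=34 blocked=[]
Op 4: conn=14 S1=28 S2=34 S3=3 S4=34 blocked=[]
Op 5: conn=14 S1=28 S2=34 S3=8 S4=34 blocked=[]
Op 6: conn=-6 S1=28 S2=34 S3=8 S4=14 blocked=[1, 2, 3, 4]
Op 7: conn=17 S1=28 S2=34 S3=8 S4=14 blocked=[]
Op 8: conn=7 S1=28 S2=34 S3=-2 S4=14 blocked=[3]

Answer: S3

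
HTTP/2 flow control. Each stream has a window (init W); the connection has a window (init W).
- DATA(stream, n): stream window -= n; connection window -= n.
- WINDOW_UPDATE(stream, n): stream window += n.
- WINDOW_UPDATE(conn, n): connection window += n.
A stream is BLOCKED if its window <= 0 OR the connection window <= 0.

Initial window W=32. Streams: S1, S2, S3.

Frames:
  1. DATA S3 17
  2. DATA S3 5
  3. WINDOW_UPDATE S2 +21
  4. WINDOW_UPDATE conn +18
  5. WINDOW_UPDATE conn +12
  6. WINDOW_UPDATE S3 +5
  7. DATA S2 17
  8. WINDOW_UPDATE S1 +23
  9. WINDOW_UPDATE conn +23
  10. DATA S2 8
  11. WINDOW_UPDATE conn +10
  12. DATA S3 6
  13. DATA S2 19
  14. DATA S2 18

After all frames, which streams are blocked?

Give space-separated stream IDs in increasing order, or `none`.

Answer: S2

Derivation:
Op 1: conn=15 S1=32 S2=32 S3=15 blocked=[]
Op 2: conn=10 S1=32 S2=32 S3=10 blocked=[]
Op 3: conn=10 S1=32 S2=53 S3=10 blocked=[]
Op 4: conn=28 S1=32 S2=53 S3=10 blocked=[]
Op 5: conn=40 S1=32 S2=53 S3=10 blocked=[]
Op 6: conn=40 S1=32 S2=53 S3=15 blocked=[]
Op 7: conn=23 S1=32 S2=36 S3=15 blocked=[]
Op 8: conn=23 S1=55 S2=36 S3=15 blocked=[]
Op 9: conn=46 S1=55 S2=36 S3=15 blocked=[]
Op 10: conn=38 S1=55 S2=28 S3=15 blocked=[]
Op 11: conn=48 S1=55 S2=28 S3=15 blocked=[]
Op 12: conn=42 S1=55 S2=28 S3=9 blocked=[]
Op 13: conn=23 S1=55 S2=9 S3=9 blocked=[]
Op 14: conn=5 S1=55 S2=-9 S3=9 blocked=[2]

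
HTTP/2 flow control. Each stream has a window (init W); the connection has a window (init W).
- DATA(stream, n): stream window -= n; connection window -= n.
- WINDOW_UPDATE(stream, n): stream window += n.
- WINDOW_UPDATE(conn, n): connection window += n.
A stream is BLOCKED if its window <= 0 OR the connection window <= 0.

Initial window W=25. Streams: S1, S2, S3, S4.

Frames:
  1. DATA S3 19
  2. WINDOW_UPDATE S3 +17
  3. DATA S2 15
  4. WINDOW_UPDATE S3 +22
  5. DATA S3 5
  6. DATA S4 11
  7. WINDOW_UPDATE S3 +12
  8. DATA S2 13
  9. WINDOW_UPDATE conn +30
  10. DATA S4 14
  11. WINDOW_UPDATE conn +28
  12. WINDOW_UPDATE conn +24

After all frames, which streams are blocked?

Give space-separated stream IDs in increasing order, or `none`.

Answer: S2 S4

Derivation:
Op 1: conn=6 S1=25 S2=25 S3=6 S4=25 blocked=[]
Op 2: conn=6 S1=25 S2=25 S3=23 S4=25 blocked=[]
Op 3: conn=-9 S1=25 S2=10 S3=23 S4=25 blocked=[1, 2, 3, 4]
Op 4: conn=-9 S1=25 S2=10 S3=45 S4=25 blocked=[1, 2, 3, 4]
Op 5: conn=-14 S1=25 S2=10 S3=40 S4=25 blocked=[1, 2, 3, 4]
Op 6: conn=-25 S1=25 S2=10 S3=40 S4=14 blocked=[1, 2, 3, 4]
Op 7: conn=-25 S1=25 S2=10 S3=52 S4=14 blocked=[1, 2, 3, 4]
Op 8: conn=-38 S1=25 S2=-3 S3=52 S4=14 blocked=[1, 2, 3, 4]
Op 9: conn=-8 S1=25 S2=-3 S3=52 S4=14 blocked=[1, 2, 3, 4]
Op 10: conn=-22 S1=25 S2=-3 S3=52 S4=0 blocked=[1, 2, 3, 4]
Op 11: conn=6 S1=25 S2=-3 S3=52 S4=0 blocked=[2, 4]
Op 12: conn=30 S1=25 S2=-3 S3=52 S4=0 blocked=[2, 4]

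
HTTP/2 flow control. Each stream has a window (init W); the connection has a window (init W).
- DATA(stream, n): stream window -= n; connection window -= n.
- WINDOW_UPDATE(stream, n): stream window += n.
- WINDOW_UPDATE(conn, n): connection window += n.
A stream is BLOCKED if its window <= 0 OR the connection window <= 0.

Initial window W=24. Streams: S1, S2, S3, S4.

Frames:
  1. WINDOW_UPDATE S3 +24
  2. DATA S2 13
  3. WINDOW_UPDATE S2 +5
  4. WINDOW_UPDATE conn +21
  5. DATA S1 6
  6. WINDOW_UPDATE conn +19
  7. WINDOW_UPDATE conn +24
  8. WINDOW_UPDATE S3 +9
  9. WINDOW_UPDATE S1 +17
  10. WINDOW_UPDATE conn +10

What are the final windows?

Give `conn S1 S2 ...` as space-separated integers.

Op 1: conn=24 S1=24 S2=24 S3=48 S4=24 blocked=[]
Op 2: conn=11 S1=24 S2=11 S3=48 S4=24 blocked=[]
Op 3: conn=11 S1=24 S2=16 S3=48 S4=24 blocked=[]
Op 4: conn=32 S1=24 S2=16 S3=48 S4=24 blocked=[]
Op 5: conn=26 S1=18 S2=16 S3=48 S4=24 blocked=[]
Op 6: conn=45 S1=18 S2=16 S3=48 S4=24 blocked=[]
Op 7: conn=69 S1=18 S2=16 S3=48 S4=24 blocked=[]
Op 8: conn=69 S1=18 S2=16 S3=57 S4=24 blocked=[]
Op 9: conn=69 S1=35 S2=16 S3=57 S4=24 blocked=[]
Op 10: conn=79 S1=35 S2=16 S3=57 S4=24 blocked=[]

Answer: 79 35 16 57 24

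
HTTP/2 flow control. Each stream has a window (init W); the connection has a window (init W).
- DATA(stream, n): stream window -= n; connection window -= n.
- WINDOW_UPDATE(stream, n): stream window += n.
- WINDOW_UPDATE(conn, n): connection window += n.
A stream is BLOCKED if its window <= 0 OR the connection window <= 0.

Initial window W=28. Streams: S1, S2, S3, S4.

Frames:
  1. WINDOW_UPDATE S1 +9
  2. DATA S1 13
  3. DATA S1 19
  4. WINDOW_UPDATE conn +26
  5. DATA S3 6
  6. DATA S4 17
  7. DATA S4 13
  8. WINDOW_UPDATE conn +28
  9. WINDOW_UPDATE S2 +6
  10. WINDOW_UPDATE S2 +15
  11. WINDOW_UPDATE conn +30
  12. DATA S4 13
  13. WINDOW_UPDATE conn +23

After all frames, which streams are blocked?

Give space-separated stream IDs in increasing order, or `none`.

Op 1: conn=28 S1=37 S2=28 S3=28 S4=28 blocked=[]
Op 2: conn=15 S1=24 S2=28 S3=28 S4=28 blocked=[]
Op 3: conn=-4 S1=5 S2=28 S3=28 S4=28 blocked=[1, 2, 3, 4]
Op 4: conn=22 S1=5 S2=28 S3=28 S4=28 blocked=[]
Op 5: conn=16 S1=5 S2=28 S3=22 S4=28 blocked=[]
Op 6: conn=-1 S1=5 S2=28 S3=22 S4=11 blocked=[1, 2, 3, 4]
Op 7: conn=-14 S1=5 S2=28 S3=22 S4=-2 blocked=[1, 2, 3, 4]
Op 8: conn=14 S1=5 S2=28 S3=22 S4=-2 blocked=[4]
Op 9: conn=14 S1=5 S2=34 S3=22 S4=-2 blocked=[4]
Op 10: conn=14 S1=5 S2=49 S3=22 S4=-2 blocked=[4]
Op 11: conn=44 S1=5 S2=49 S3=22 S4=-2 blocked=[4]
Op 12: conn=31 S1=5 S2=49 S3=22 S4=-15 blocked=[4]
Op 13: conn=54 S1=5 S2=49 S3=22 S4=-15 blocked=[4]

Answer: S4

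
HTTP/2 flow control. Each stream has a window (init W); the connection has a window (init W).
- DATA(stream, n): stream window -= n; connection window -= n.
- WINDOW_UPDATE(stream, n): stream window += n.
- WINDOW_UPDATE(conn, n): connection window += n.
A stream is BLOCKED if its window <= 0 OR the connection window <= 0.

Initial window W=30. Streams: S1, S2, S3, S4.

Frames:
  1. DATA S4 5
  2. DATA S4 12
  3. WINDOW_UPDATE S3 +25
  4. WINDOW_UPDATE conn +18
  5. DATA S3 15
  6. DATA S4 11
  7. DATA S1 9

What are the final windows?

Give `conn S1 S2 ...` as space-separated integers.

Answer: -4 21 30 40 2

Derivation:
Op 1: conn=25 S1=30 S2=30 S3=30 S4=25 blocked=[]
Op 2: conn=13 S1=30 S2=30 S3=30 S4=13 blocked=[]
Op 3: conn=13 S1=30 S2=30 S3=55 S4=13 blocked=[]
Op 4: conn=31 S1=30 S2=30 S3=55 S4=13 blocked=[]
Op 5: conn=16 S1=30 S2=30 S3=40 S4=13 blocked=[]
Op 6: conn=5 S1=30 S2=30 S3=40 S4=2 blocked=[]
Op 7: conn=-4 S1=21 S2=30 S3=40 S4=2 blocked=[1, 2, 3, 4]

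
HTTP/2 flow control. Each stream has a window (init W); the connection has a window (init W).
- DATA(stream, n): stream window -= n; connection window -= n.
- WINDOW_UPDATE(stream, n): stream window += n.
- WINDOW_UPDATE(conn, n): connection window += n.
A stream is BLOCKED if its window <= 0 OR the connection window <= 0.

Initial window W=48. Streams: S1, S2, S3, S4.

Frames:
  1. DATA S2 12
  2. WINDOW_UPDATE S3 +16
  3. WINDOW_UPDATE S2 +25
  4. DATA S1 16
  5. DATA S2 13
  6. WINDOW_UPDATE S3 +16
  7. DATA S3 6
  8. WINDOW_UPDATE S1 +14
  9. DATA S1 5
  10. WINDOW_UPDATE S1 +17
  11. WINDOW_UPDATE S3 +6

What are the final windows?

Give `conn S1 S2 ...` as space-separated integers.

Answer: -4 58 48 80 48

Derivation:
Op 1: conn=36 S1=48 S2=36 S3=48 S4=48 blocked=[]
Op 2: conn=36 S1=48 S2=36 S3=64 S4=48 blocked=[]
Op 3: conn=36 S1=48 S2=61 S3=64 S4=48 blocked=[]
Op 4: conn=20 S1=32 S2=61 S3=64 S4=48 blocked=[]
Op 5: conn=7 S1=32 S2=48 S3=64 S4=48 blocked=[]
Op 6: conn=7 S1=32 S2=48 S3=80 S4=48 blocked=[]
Op 7: conn=1 S1=32 S2=48 S3=74 S4=48 blocked=[]
Op 8: conn=1 S1=46 S2=48 S3=74 S4=48 blocked=[]
Op 9: conn=-4 S1=41 S2=48 S3=74 S4=48 blocked=[1, 2, 3, 4]
Op 10: conn=-4 S1=58 S2=48 S3=74 S4=48 blocked=[1, 2, 3, 4]
Op 11: conn=-4 S1=58 S2=48 S3=80 S4=48 blocked=[1, 2, 3, 4]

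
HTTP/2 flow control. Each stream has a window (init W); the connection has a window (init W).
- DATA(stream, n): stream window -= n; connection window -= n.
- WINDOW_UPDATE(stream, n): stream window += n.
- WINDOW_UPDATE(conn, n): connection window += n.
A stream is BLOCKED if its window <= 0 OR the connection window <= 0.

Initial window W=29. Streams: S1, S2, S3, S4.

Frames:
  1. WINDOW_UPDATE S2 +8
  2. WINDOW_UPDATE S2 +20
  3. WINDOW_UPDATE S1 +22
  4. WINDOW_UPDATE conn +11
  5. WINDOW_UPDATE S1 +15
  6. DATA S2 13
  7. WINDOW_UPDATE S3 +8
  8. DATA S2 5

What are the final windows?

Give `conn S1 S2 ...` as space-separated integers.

Op 1: conn=29 S1=29 S2=37 S3=29 S4=29 blocked=[]
Op 2: conn=29 S1=29 S2=57 S3=29 S4=29 blocked=[]
Op 3: conn=29 S1=51 S2=57 S3=29 S4=29 blocked=[]
Op 4: conn=40 S1=51 S2=57 S3=29 S4=29 blocked=[]
Op 5: conn=40 S1=66 S2=57 S3=29 S4=29 blocked=[]
Op 6: conn=27 S1=66 S2=44 S3=29 S4=29 blocked=[]
Op 7: conn=27 S1=66 S2=44 S3=37 S4=29 blocked=[]
Op 8: conn=22 S1=66 S2=39 S3=37 S4=29 blocked=[]

Answer: 22 66 39 37 29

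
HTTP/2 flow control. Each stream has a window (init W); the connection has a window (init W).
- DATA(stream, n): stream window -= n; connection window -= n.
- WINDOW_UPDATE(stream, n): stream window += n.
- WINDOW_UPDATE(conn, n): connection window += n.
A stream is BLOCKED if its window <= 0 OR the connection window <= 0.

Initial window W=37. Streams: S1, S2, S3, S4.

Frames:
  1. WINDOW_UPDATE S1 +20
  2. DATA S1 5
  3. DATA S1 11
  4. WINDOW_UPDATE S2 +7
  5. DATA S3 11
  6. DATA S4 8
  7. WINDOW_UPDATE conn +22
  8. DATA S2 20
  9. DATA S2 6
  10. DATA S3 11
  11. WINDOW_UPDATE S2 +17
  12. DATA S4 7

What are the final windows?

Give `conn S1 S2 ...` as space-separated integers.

Op 1: conn=37 S1=57 S2=37 S3=37 S4=37 blocked=[]
Op 2: conn=32 S1=52 S2=37 S3=37 S4=37 blocked=[]
Op 3: conn=21 S1=41 S2=37 S3=37 S4=37 blocked=[]
Op 4: conn=21 S1=41 S2=44 S3=37 S4=37 blocked=[]
Op 5: conn=10 S1=41 S2=44 S3=26 S4=37 blocked=[]
Op 6: conn=2 S1=41 S2=44 S3=26 S4=29 blocked=[]
Op 7: conn=24 S1=41 S2=44 S3=26 S4=29 blocked=[]
Op 8: conn=4 S1=41 S2=24 S3=26 S4=29 blocked=[]
Op 9: conn=-2 S1=41 S2=18 S3=26 S4=29 blocked=[1, 2, 3, 4]
Op 10: conn=-13 S1=41 S2=18 S3=15 S4=29 blocked=[1, 2, 3, 4]
Op 11: conn=-13 S1=41 S2=35 S3=15 S4=29 blocked=[1, 2, 3, 4]
Op 12: conn=-20 S1=41 S2=35 S3=15 S4=22 blocked=[1, 2, 3, 4]

Answer: -20 41 35 15 22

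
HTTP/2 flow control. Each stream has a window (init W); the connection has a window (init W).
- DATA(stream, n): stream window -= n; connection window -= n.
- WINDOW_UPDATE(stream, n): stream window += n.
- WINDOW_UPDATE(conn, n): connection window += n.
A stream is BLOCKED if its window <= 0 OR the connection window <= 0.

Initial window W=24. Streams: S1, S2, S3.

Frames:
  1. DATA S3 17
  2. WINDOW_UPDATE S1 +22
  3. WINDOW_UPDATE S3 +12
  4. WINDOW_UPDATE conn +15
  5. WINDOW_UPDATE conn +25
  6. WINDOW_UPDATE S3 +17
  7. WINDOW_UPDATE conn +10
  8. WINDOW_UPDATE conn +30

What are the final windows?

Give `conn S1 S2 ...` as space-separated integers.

Op 1: conn=7 S1=24 S2=24 S3=7 blocked=[]
Op 2: conn=7 S1=46 S2=24 S3=7 blocked=[]
Op 3: conn=7 S1=46 S2=24 S3=19 blocked=[]
Op 4: conn=22 S1=46 S2=24 S3=19 blocked=[]
Op 5: conn=47 S1=46 S2=24 S3=19 blocked=[]
Op 6: conn=47 S1=46 S2=24 S3=36 blocked=[]
Op 7: conn=57 S1=46 S2=24 S3=36 blocked=[]
Op 8: conn=87 S1=46 S2=24 S3=36 blocked=[]

Answer: 87 46 24 36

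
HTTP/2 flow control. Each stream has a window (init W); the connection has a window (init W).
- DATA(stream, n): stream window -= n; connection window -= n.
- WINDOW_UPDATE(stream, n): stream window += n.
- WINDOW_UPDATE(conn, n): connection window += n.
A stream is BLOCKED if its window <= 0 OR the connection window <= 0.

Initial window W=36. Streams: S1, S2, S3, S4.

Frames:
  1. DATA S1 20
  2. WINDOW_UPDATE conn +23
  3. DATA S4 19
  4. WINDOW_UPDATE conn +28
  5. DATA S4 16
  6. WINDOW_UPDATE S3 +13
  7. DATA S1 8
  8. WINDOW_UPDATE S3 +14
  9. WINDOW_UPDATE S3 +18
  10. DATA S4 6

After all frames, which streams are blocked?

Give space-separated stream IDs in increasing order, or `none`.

Op 1: conn=16 S1=16 S2=36 S3=36 S4=36 blocked=[]
Op 2: conn=39 S1=16 S2=36 S3=36 S4=36 blocked=[]
Op 3: conn=20 S1=16 S2=36 S3=36 S4=17 blocked=[]
Op 4: conn=48 S1=16 S2=36 S3=36 S4=17 blocked=[]
Op 5: conn=32 S1=16 S2=36 S3=36 S4=1 blocked=[]
Op 6: conn=32 S1=16 S2=36 S3=49 S4=1 blocked=[]
Op 7: conn=24 S1=8 S2=36 S3=49 S4=1 blocked=[]
Op 8: conn=24 S1=8 S2=36 S3=63 S4=1 blocked=[]
Op 9: conn=24 S1=8 S2=36 S3=81 S4=1 blocked=[]
Op 10: conn=18 S1=8 S2=36 S3=81 S4=-5 blocked=[4]

Answer: S4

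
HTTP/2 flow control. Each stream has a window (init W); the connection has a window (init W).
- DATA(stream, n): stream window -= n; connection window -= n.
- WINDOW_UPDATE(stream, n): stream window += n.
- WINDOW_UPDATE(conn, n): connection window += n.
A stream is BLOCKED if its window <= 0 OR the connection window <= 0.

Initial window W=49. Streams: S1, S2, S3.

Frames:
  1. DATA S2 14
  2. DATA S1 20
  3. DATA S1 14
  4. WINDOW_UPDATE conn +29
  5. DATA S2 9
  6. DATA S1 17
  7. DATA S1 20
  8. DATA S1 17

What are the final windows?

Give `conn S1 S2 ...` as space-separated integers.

Answer: -33 -39 26 49

Derivation:
Op 1: conn=35 S1=49 S2=35 S3=49 blocked=[]
Op 2: conn=15 S1=29 S2=35 S3=49 blocked=[]
Op 3: conn=1 S1=15 S2=35 S3=49 blocked=[]
Op 4: conn=30 S1=15 S2=35 S3=49 blocked=[]
Op 5: conn=21 S1=15 S2=26 S3=49 blocked=[]
Op 6: conn=4 S1=-2 S2=26 S3=49 blocked=[1]
Op 7: conn=-16 S1=-22 S2=26 S3=49 blocked=[1, 2, 3]
Op 8: conn=-33 S1=-39 S2=26 S3=49 blocked=[1, 2, 3]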